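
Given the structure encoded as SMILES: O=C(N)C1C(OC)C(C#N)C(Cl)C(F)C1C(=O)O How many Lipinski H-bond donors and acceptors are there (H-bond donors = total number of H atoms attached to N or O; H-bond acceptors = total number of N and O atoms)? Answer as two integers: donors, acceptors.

Donors: find every N or O and count the H atoms it carries.
  atom 1 (O): bond orders sum to 2 → 0 H
  atom 3 (N): bond orders sum to 1 → 2 H
  atom 6 (O): bond orders sum to 2 → 0 H
  atom 10 (N): bond orders sum to 3 → 0 H
  atom 17 (O): bond orders sum to 2 → 0 H
  atom 18 (O): bond orders sum to 1 → 1 H
Lipinski HBD = 3.
Acceptors: N atoms = 2, O atoms = 4 → HBA = 6.

3, 6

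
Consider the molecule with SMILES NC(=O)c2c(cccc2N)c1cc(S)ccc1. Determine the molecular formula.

Walk through each heavy atom and fill implicit hydrogens from standard valence (C 4, N 3, O 2, S 2, halogen 1); for lowercase aromatic atoms, an aromatic c carries 1 H when it has two neighbours and 0 H with three, and aromatic n carries 0 H:
  atom 1: N, bond orders sum to 1 (valence 3) → 2 H
  atom 2: C, bond orders sum to 4 (valence 4) → 0 H
  atom 3: O, bond orders sum to 2 (valence 2) → 0 H
  atom 4: aromatic c, 3 neighbours → 0 H
  atom 5: aromatic c, 3 neighbours → 0 H
  atom 6: aromatic c, 2 neighbours → 1 H
  atom 7: aromatic c, 2 neighbours → 1 H
  atom 8: aromatic c, 2 neighbours → 1 H
  atom 9: aromatic c, 3 neighbours → 0 H
  atom 10: N, bond orders sum to 1 (valence 3) → 2 H
  atom 11: aromatic c, 3 neighbours → 0 H
  atom 12: aromatic c, 2 neighbours → 1 H
  atom 13: aromatic c, 3 neighbours → 0 H
  atom 14: S, bond orders sum to 1 (valence 2) → 1 H
  atom 15: aromatic c, 2 neighbours → 1 H
  atom 16: aromatic c, 2 neighbours → 1 H
  atom 17: aromatic c, 2 neighbours → 1 H
Totals → C:13, H:12, N:2, O:1, S:1.

C13H12N2OS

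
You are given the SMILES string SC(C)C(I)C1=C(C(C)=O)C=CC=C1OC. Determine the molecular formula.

Walk through each heavy atom and fill implicit hydrogens from standard valence (C 4, N 3, O 2, S 2, halogen 1):
  atom 1: S, bond orders sum to 1 (valence 2) → 1 H
  atom 2: C, bond orders sum to 3 (valence 4) → 1 H
  atom 3: C, bond orders sum to 1 (valence 4) → 3 H
  atom 4: C, bond orders sum to 3 (valence 4) → 1 H
  atom 5: I (halogen, monovalent) → 0 H
  atom 6: C, bond orders sum to 4 (valence 4) → 0 H
  atom 7: C, bond orders sum to 4 (valence 4) → 0 H
  atom 8: C, bond orders sum to 4 (valence 4) → 0 H
  atom 9: C, bond orders sum to 1 (valence 4) → 3 H
  atom 10: O, bond orders sum to 2 (valence 2) → 0 H
  atom 11: C, bond orders sum to 3 (valence 4) → 1 H
  atom 12: C, bond orders sum to 3 (valence 4) → 1 H
  atom 13: C, bond orders sum to 3 (valence 4) → 1 H
  atom 14: C, bond orders sum to 4 (valence 4) → 0 H
  atom 15: O, bond orders sum to 2 (valence 2) → 0 H
  atom 16: C, bond orders sum to 1 (valence 4) → 3 H
Totals → C:12, H:15, I:1, O:2, S:1.
In Hill order: C12H15IO2S.

C12H15IO2S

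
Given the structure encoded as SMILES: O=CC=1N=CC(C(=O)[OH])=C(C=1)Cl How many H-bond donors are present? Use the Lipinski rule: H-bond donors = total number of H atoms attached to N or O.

Donors: find every N or O and count the H atoms it carries.
  atom 1 (O): bond orders sum to 2 → 0 H
  atom 4 (N): bond orders sum to 3 → 0 H
  atom 8 (O): bond orders sum to 2 → 0 H
  atom 9 (O): bond orders sum to 1 → 1 H
Lipinski HBD = 1.

1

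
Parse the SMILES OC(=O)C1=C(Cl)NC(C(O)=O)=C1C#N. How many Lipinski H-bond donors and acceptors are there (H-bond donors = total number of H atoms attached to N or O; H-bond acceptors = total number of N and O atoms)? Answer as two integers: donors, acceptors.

3, 6

Donors: find every N or O and count the H atoms it carries.
  atom 1 (O): bond orders sum to 1 → 1 H
  atom 3 (O): bond orders sum to 2 → 0 H
  atom 7 (N): bond orders sum to 2 → 1 H
  atom 10 (O): bond orders sum to 1 → 1 H
  atom 11 (O): bond orders sum to 2 → 0 H
  atom 14 (N): bond orders sum to 3 → 0 H
Lipinski HBD = 3.
Acceptors: N atoms = 2, O atoms = 4 → HBA = 6.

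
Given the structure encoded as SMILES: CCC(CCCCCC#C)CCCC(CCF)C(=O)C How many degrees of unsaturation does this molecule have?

Degree of unsaturation = (number of rings) + (number of π bonds).
Ring closures in the SMILES: 0.
π bonds: 1 double bond (each 1 DoU), 1 triple bond (each 2 DoU) → 3 DoU from unsaturation.
Total DoU = 0 + 3 = 3.

3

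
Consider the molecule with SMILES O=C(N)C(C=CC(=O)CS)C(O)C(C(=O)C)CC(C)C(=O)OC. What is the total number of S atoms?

1

Scan the SMILES for S atoms (remember two-letter symbols like Cl and Br are single atoms).
Sulfur count: 1.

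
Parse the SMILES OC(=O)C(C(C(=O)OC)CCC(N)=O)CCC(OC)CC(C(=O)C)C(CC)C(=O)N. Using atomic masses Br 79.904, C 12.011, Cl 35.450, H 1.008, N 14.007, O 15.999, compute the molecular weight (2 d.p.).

430.50 g/mol

First, the molecular formula is C20H34N2O8 (counting implicit H from valence).
  C: 20 × 12.011 = 240.220
  H: 34 × 1.008 = 34.272
  N: 2 × 14.007 = 28.014
  O: 8 × 15.999 = 127.992
Sum: 20×12.011 + 34×1.008 + 2×14.007 + 8×15.999 = 430.498 → 430.50 g/mol.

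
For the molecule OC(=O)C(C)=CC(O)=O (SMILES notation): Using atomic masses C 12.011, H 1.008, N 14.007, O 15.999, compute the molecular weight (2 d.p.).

130.10 g/mol

First, the molecular formula is C5H6O4 (counting implicit H from valence).
  C: 5 × 12.011 = 60.055
  H: 6 × 1.008 = 6.048
  O: 4 × 15.999 = 63.996
Sum: 5×12.011 + 6×1.008 + 4×15.999 = 130.099 → 130.10 g/mol.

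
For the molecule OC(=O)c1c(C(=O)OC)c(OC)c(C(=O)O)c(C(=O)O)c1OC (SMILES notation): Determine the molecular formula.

Walk through each heavy atom and fill implicit hydrogens from standard valence (C 4, N 3, O 2, S 2, halogen 1); for lowercase aromatic atoms, an aromatic c carries 1 H when it has two neighbours and 0 H with three, and aromatic n carries 0 H:
  atom 1: O, bond orders sum to 1 (valence 2) → 1 H
  atom 2: C, bond orders sum to 4 (valence 4) → 0 H
  atom 3: O, bond orders sum to 2 (valence 2) → 0 H
  atom 4: aromatic c, 3 neighbours → 0 H
  atom 5: aromatic c, 3 neighbours → 0 H
  atom 6: C, bond orders sum to 4 (valence 4) → 0 H
  atom 7: O, bond orders sum to 2 (valence 2) → 0 H
  atom 8: O, bond orders sum to 2 (valence 2) → 0 H
  atom 9: C, bond orders sum to 1 (valence 4) → 3 H
  atom 10: aromatic c, 3 neighbours → 0 H
  atom 11: O, bond orders sum to 2 (valence 2) → 0 H
  atom 12: C, bond orders sum to 1 (valence 4) → 3 H
  atom 13: aromatic c, 3 neighbours → 0 H
  atom 14: C, bond orders sum to 4 (valence 4) → 0 H
  atom 15: O, bond orders sum to 2 (valence 2) → 0 H
  atom 16: O, bond orders sum to 1 (valence 2) → 1 H
  atom 17: aromatic c, 3 neighbours → 0 H
  atom 18: C, bond orders sum to 4 (valence 4) → 0 H
  atom 19: O, bond orders sum to 2 (valence 2) → 0 H
  atom 20: O, bond orders sum to 1 (valence 2) → 1 H
  atom 21: aromatic c, 3 neighbours → 0 H
  atom 22: O, bond orders sum to 2 (valence 2) → 0 H
  atom 23: C, bond orders sum to 1 (valence 4) → 3 H
Totals → C:13, H:12, O:10.

C13H12O10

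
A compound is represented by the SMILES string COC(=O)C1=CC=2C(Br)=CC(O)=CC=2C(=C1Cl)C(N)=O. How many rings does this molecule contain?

In SMILES, each pair of matching ring-closure digits denotes one ring-closing bond; the number of such bonds equals the number of independent rings.
Ring-closure bonds here: 2.

2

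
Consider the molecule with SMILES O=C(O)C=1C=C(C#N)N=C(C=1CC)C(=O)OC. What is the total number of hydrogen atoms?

10

Walk through each heavy atom and fill implicit hydrogens from standard valence (C 4, N 3, O 2, S 2, halogen 1):
  atom 1: O, bond orders sum to 2 (valence 2) → 0 H
  atom 2: C, bond orders sum to 4 (valence 4) → 0 H
  atom 3: O, bond orders sum to 1 (valence 2) → 1 H
  atom 4: C, bond orders sum to 4 (valence 4) → 0 H
  atom 5: C, bond orders sum to 3 (valence 4) → 1 H
  atom 6: C, bond orders sum to 4 (valence 4) → 0 H
  atom 7: C, bond orders sum to 4 (valence 4) → 0 H
  atom 8: N, bond orders sum to 3 (valence 3) → 0 H
  atom 9: N, bond orders sum to 3 (valence 3) → 0 H
  atom 10: C, bond orders sum to 4 (valence 4) → 0 H
  atom 11: C, bond orders sum to 4 (valence 4) → 0 H
  atom 12: C, bond orders sum to 2 (valence 4) → 2 H
  atom 13: C, bond orders sum to 1 (valence 4) → 3 H
  atom 14: C, bond orders sum to 4 (valence 4) → 0 H
  atom 15: O, bond orders sum to 2 (valence 2) → 0 H
  atom 16: O, bond orders sum to 2 (valence 2) → 0 H
  atom 17: C, bond orders sum to 1 (valence 4) → 3 H
Total hydrogens: 10.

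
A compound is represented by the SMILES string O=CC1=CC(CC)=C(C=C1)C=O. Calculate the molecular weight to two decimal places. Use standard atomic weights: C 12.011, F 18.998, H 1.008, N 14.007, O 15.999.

First, the molecular formula is C10H10O2 (counting implicit H from valence).
  C: 10 × 12.011 = 120.110
  H: 10 × 1.008 = 10.080
  O: 2 × 15.999 = 31.998
Sum: 10×12.011 + 10×1.008 + 2×15.999 = 162.188 → 162.19 g/mol.

162.19 g/mol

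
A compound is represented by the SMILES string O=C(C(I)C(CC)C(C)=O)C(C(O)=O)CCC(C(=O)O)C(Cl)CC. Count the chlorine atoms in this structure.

Scan the SMILES for Cl atoms (remember two-letter symbols like Cl and Br are single atoms).
Chlorine count: 1.

1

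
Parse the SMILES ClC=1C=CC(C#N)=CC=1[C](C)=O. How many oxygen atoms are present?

1

Scan the SMILES for O atoms (remember two-letter symbols like Cl and Br are single atoms).
Oxygen count: 1.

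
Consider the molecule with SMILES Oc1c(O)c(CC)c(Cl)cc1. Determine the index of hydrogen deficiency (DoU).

4

Molecular formula: C8H9ClO2.
DoU = (2C + 2 + N − H − X) / 2, where X is the halogen count and O/S are ignored.
    = (2·8 + 2 + 0 − 9 − 1) / 2 = 8 / 2 = 4.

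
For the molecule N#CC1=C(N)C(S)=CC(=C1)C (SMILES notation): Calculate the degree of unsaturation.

Degree of unsaturation = (number of rings) + (number of π bonds).
Ring closures in the SMILES: 1.
π bonds: 3 double bonds (each 1 DoU), 1 triple bond (each 2 DoU) → 5 DoU from unsaturation.
Total DoU = 1 + 5 = 6.

6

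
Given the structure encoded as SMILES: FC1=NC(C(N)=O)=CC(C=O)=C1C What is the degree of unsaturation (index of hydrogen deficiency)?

6

Molecular formula: C8H7FN2O2.
DoU = (2C + 2 + N − H − X) / 2, where X is the halogen count and O/S are ignored.
    = (2·8 + 2 + 2 − 7 − 1) / 2 = 12 / 2 = 6.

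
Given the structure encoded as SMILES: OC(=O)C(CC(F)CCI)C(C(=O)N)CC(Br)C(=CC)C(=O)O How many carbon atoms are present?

14

Count every carbon token in the SMILES (each C, including those in ring-closure positions and inside branches).
Carbon count: 14.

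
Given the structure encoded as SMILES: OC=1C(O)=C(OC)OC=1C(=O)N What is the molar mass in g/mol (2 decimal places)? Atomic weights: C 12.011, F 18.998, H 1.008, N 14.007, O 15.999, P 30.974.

173.12 g/mol

First, the molecular formula is C6H7NO5 (counting implicit H from valence).
  C: 6 × 12.011 = 72.066
  H: 7 × 1.008 = 7.056
  N: 1 × 14.007 = 14.007
  O: 5 × 15.999 = 79.995
Sum: 6×12.011 + 7×1.008 + 1×14.007 + 5×15.999 = 173.124 → 173.12 g/mol.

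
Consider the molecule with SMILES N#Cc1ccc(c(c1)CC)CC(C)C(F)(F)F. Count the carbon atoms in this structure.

Count every carbon token in the SMILES (each C, including those in ring-closure positions and inside branches).
Carbon count: 13.

13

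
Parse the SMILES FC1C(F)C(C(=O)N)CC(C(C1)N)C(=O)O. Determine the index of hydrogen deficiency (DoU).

3

Degree of unsaturation = (number of rings) + (number of π bonds).
Ring closures in the SMILES: 1.
π bonds: 2 double bonds (each 1 DoU) → 2 DoU from unsaturation.
Total DoU = 1 + 2 = 3.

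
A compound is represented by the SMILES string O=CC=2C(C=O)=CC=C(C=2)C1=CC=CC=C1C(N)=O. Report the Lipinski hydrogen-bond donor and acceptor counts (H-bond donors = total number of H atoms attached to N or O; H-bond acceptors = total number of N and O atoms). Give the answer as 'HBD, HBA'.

Donors: find every N or O and count the H atoms it carries.
  atom 1 (O): bond orders sum to 2 → 0 H
  atom 6 (O): bond orders sum to 2 → 0 H
  atom 18 (N): bond orders sum to 1 → 2 H
  atom 19 (O): bond orders sum to 2 → 0 H
Lipinski HBD = 2.
Acceptors: N atoms = 1, O atoms = 3 → HBA = 4.

2, 4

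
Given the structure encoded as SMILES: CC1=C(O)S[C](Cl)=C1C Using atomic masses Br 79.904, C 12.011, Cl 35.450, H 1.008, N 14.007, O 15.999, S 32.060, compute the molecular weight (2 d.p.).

First, the molecular formula is C6H7ClOS (counting implicit H from valence).
  C: 6 × 12.011 = 72.066
  Cl: 1 × 35.450 = 35.450
  H: 7 × 1.008 = 7.056
  O: 1 × 15.999 = 15.999
  S: 1 × 32.060 = 32.060
Sum: 6×12.011 + 1×35.450 + 7×1.008 + 1×15.999 + 1×32.060 = 162.631 → 162.63 g/mol.

162.63 g/mol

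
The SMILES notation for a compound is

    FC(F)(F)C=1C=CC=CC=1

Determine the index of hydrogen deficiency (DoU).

Molecular formula: C7H5F3.
DoU = (2C + 2 + N − H − X) / 2, where X is the halogen count and O/S are ignored.
    = (2·7 + 2 + 0 − 5 − 3) / 2 = 8 / 2 = 4.

4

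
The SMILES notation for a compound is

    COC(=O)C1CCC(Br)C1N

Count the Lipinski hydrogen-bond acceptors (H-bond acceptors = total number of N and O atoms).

3

N atoms: 1; O atoms: 2.
Lipinski HBA = 1 + 2 = 3.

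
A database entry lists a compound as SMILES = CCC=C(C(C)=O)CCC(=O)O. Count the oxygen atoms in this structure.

Scan the SMILES for O atoms (remember two-letter symbols like Cl and Br are single atoms).
Oxygen count: 3.

3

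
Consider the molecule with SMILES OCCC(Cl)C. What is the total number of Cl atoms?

Scan the SMILES for Cl atoms (remember two-letter symbols like Cl and Br are single atoms).
Chlorine count: 1.

1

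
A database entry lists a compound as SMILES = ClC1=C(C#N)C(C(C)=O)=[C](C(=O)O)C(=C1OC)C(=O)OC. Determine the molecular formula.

Walk through each heavy atom and fill implicit hydrogens from standard valence (C 4, N 3, O 2, S 2, halogen 1):
  atom 1: Cl (halogen, monovalent) → 0 H
  atom 2: C, bond orders sum to 4 (valence 4) → 0 H
  atom 3: C, bond orders sum to 4 (valence 4) → 0 H
  atom 4: C, bond orders sum to 4 (valence 4) → 0 H
  atom 5: N, bond orders sum to 3 (valence 3) → 0 H
  atom 6: C, bond orders sum to 4 (valence 4) → 0 H
  atom 7: C, bond orders sum to 4 (valence 4) → 0 H
  atom 8: C, bond orders sum to 1 (valence 4) → 3 H
  atom 9: O, bond orders sum to 2 (valence 2) → 0 H
  atom 10: C with explicit H count 0
  atom 11: C, bond orders sum to 4 (valence 4) → 0 H
  atom 12: O, bond orders sum to 2 (valence 2) → 0 H
  atom 13: O, bond orders sum to 1 (valence 2) → 1 H
  atom 14: C, bond orders sum to 4 (valence 4) → 0 H
  atom 15: C, bond orders sum to 4 (valence 4) → 0 H
  atom 16: O, bond orders sum to 2 (valence 2) → 0 H
  atom 17: C, bond orders sum to 1 (valence 4) → 3 H
  atom 18: C, bond orders sum to 4 (valence 4) → 0 H
  atom 19: O, bond orders sum to 2 (valence 2) → 0 H
  atom 20: O, bond orders sum to 2 (valence 2) → 0 H
  atom 21: C, bond orders sum to 1 (valence 4) → 3 H
Totals → C:13, H:10, Cl:1, N:1, O:6.
In Hill order: C13H10ClNO6.

C13H10ClNO6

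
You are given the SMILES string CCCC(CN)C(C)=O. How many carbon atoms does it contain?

Count every carbon token in the SMILES (each C, including those in ring-closure positions and inside branches).
Carbon count: 7.

7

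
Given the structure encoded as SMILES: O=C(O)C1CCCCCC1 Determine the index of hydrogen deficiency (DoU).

Molecular formula: C8H14O2.
DoU = (2C + 2 + N − H − X) / 2, where X is the halogen count and O/S are ignored.
    = (2·8 + 2 + 0 − 14 − 0) / 2 = 4 / 2 = 2.

2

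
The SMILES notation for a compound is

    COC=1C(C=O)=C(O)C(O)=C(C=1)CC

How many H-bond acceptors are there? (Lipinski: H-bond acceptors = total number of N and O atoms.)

N atoms: 0; O atoms: 4.
Lipinski HBA = 0 + 4 = 4.

4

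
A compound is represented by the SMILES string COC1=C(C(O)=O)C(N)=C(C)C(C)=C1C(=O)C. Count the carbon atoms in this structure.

Count every carbon token in the SMILES (each C, including those in ring-closure positions and inside branches).
Carbon count: 12.

12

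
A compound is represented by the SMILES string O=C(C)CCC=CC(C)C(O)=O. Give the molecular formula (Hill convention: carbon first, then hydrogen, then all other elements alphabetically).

C9H14O3

Walk through each heavy atom and fill implicit hydrogens from standard valence (C 4, N 3, O 2, S 2, halogen 1):
  atom 1: O, bond orders sum to 2 (valence 2) → 0 H
  atom 2: C, bond orders sum to 4 (valence 4) → 0 H
  atom 3: C, bond orders sum to 1 (valence 4) → 3 H
  atom 4: C, bond orders sum to 2 (valence 4) → 2 H
  atom 5: C, bond orders sum to 2 (valence 4) → 2 H
  atom 6: C, bond orders sum to 3 (valence 4) → 1 H
  atom 7: C, bond orders sum to 3 (valence 4) → 1 H
  atom 8: C, bond orders sum to 3 (valence 4) → 1 H
  atom 9: C, bond orders sum to 1 (valence 4) → 3 H
  atom 10: C, bond orders sum to 4 (valence 4) → 0 H
  atom 11: O, bond orders sum to 1 (valence 2) → 1 H
  atom 12: O, bond orders sum to 2 (valence 2) → 0 H
Totals → C:9, H:14, O:3.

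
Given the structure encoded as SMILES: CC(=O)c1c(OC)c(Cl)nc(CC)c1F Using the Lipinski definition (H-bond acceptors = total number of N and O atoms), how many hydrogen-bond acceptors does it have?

3

N atoms: 1; O atoms: 2.
Lipinski HBA = 1 + 2 = 3.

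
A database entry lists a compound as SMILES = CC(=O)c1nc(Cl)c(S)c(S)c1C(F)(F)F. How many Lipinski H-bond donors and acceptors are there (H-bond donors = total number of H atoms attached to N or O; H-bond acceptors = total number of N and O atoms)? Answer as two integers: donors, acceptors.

0, 2

Donors: find every N or O and count the H atoms it carries.
  atom 3 (O): bond orders sum to 2 → 0 H
  atom 5 (N): bond orders sum to 3 → 0 H
Lipinski HBD = 0.
Acceptors: N atoms = 1, O atoms = 1 → HBA = 2.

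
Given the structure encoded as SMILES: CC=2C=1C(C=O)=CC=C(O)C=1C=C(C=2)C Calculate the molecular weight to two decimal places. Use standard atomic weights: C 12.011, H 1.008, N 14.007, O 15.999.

First, the molecular formula is C13H12O2 (counting implicit H from valence).
  C: 13 × 12.011 = 156.143
  H: 12 × 1.008 = 12.096
  O: 2 × 15.999 = 31.998
Sum: 13×12.011 + 12×1.008 + 2×15.999 = 200.237 → 200.24 g/mol.

200.24 g/mol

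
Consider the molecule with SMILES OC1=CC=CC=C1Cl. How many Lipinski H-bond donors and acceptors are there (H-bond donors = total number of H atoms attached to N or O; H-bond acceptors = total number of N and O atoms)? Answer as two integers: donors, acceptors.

Donors: find every N or O and count the H atoms it carries.
  atom 1 (O): bond orders sum to 1 → 1 H
Lipinski HBD = 1.
Acceptors: N atoms = 0, O atoms = 1 → HBA = 1.

1, 1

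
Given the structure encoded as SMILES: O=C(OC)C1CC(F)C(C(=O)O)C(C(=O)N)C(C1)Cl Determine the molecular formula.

C11H15ClFNO5

Walk through each heavy atom and fill implicit hydrogens from standard valence (C 4, N 3, O 2, S 2, halogen 1):
  atom 1: O, bond orders sum to 2 (valence 2) → 0 H
  atom 2: C, bond orders sum to 4 (valence 4) → 0 H
  atom 3: O, bond orders sum to 2 (valence 2) → 0 H
  atom 4: C, bond orders sum to 1 (valence 4) → 3 H
  atom 5: C, bond orders sum to 3 (valence 4) → 1 H
  atom 6: C, bond orders sum to 2 (valence 4) → 2 H
  atom 7: C, bond orders sum to 3 (valence 4) → 1 H
  atom 8: F (halogen, monovalent) → 0 H
  atom 9: C, bond orders sum to 3 (valence 4) → 1 H
  atom 10: C, bond orders sum to 4 (valence 4) → 0 H
  atom 11: O, bond orders sum to 2 (valence 2) → 0 H
  atom 12: O, bond orders sum to 1 (valence 2) → 1 H
  atom 13: C, bond orders sum to 3 (valence 4) → 1 H
  atom 14: C, bond orders sum to 4 (valence 4) → 0 H
  atom 15: O, bond orders sum to 2 (valence 2) → 0 H
  atom 16: N, bond orders sum to 1 (valence 3) → 2 H
  atom 17: C, bond orders sum to 3 (valence 4) → 1 H
  atom 18: C, bond orders sum to 2 (valence 4) → 2 H
  atom 19: Cl (halogen, monovalent) → 0 H
Totals → C:11, H:15, Cl:1, F:1, N:1, O:5.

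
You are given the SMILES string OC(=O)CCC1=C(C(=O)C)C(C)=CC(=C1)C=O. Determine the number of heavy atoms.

17

Every atom symbol written in the SMILES (organic subset) is one heavy atom; implicit H are not written.
Heavy atoms by element → C:13, O:4.
Total: 17.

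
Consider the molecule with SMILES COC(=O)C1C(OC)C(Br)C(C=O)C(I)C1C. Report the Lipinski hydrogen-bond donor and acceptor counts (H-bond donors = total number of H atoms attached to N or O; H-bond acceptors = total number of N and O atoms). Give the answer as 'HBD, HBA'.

Donors: find every N or O and count the H atoms it carries.
  atom 2 (O): bond orders sum to 2 → 0 H
  atom 4 (O): bond orders sum to 2 → 0 H
  atom 7 (O): bond orders sum to 2 → 0 H
  atom 13 (O): bond orders sum to 2 → 0 H
Lipinski HBD = 0.
Acceptors: N atoms = 0, O atoms = 4 → HBA = 4.

0, 4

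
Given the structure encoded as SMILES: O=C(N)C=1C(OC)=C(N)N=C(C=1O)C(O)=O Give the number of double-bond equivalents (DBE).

6

Degree of unsaturation = (number of rings) + (number of π bonds).
Ring closures in the SMILES: 1.
π bonds: 5 double bonds (each 1 DoU) → 5 DoU from unsaturation.
Total DoU = 1 + 5 = 6.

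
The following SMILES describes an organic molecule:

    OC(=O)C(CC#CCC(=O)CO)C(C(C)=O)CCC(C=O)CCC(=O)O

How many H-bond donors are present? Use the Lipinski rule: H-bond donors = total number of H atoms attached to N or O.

Donors: find every N or O and count the H atoms it carries.
  atom 1 (O): bond orders sum to 1 → 1 H
  atom 3 (O): bond orders sum to 2 → 0 H
  atom 10 (O): bond orders sum to 2 → 0 H
  atom 12 (O): bond orders sum to 1 → 1 H
  atom 16 (O): bond orders sum to 2 → 0 H
  atom 21 (O): bond orders sum to 2 → 0 H
  atom 25 (O): bond orders sum to 2 → 0 H
  atom 26 (O): bond orders sum to 1 → 1 H
Lipinski HBD = 3.

3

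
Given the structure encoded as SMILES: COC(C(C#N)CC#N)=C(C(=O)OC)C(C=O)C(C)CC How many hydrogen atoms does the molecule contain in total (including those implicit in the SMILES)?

20

Walk through each heavy atom and fill implicit hydrogens from standard valence (C 4, N 3, O 2, S 2, halogen 1):
  atom 1: C, bond orders sum to 1 (valence 4) → 3 H
  atom 2: O, bond orders sum to 2 (valence 2) → 0 H
  atom 3: C, bond orders sum to 4 (valence 4) → 0 H
  atom 4: C, bond orders sum to 3 (valence 4) → 1 H
  atom 5: C, bond orders sum to 4 (valence 4) → 0 H
  atom 6: N, bond orders sum to 3 (valence 3) → 0 H
  atom 7: C, bond orders sum to 2 (valence 4) → 2 H
  atom 8: C, bond orders sum to 4 (valence 4) → 0 H
  atom 9: N, bond orders sum to 3 (valence 3) → 0 H
  atom 10: C, bond orders sum to 4 (valence 4) → 0 H
  atom 11: C, bond orders sum to 4 (valence 4) → 0 H
  atom 12: O, bond orders sum to 2 (valence 2) → 0 H
  atom 13: O, bond orders sum to 2 (valence 2) → 0 H
  atom 14: C, bond orders sum to 1 (valence 4) → 3 H
  atom 15: C, bond orders sum to 3 (valence 4) → 1 H
  atom 16: C, bond orders sum to 3 (valence 4) → 1 H
  atom 17: O, bond orders sum to 2 (valence 2) → 0 H
  atom 18: C, bond orders sum to 3 (valence 4) → 1 H
  atom 19: C, bond orders sum to 1 (valence 4) → 3 H
  atom 20: C, bond orders sum to 2 (valence 4) → 2 H
  atom 21: C, bond orders sum to 1 (valence 4) → 3 H
Total hydrogens: 20.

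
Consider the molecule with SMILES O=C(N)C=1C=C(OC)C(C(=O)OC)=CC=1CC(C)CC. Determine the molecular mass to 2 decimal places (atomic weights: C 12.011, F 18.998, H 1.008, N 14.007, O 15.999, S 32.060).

First, the molecular formula is C15H21NO4 (counting implicit H from valence).
  C: 15 × 12.011 = 180.165
  H: 21 × 1.008 = 21.168
  N: 1 × 14.007 = 14.007
  O: 4 × 15.999 = 63.996
Sum: 15×12.011 + 21×1.008 + 1×14.007 + 4×15.999 = 279.336 → 279.34 g/mol.

279.34 g/mol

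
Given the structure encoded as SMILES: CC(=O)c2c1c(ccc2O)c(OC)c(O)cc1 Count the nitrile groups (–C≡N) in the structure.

0

Scan the SMILES for the nitrile motif — none present.
Groups that are present: 1 ether, 2 hydroxyl, 1 ketone.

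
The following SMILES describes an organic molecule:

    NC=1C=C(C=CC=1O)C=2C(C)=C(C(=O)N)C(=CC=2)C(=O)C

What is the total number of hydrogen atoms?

Walk through each heavy atom and fill implicit hydrogens from standard valence (C 4, N 3, O 2, S 2, halogen 1):
  atom 1: N, bond orders sum to 1 (valence 3) → 2 H
  atom 2: C, bond orders sum to 4 (valence 4) → 0 H
  atom 3: C, bond orders sum to 3 (valence 4) → 1 H
  atom 4: C, bond orders sum to 4 (valence 4) → 0 H
  atom 5: C, bond orders sum to 3 (valence 4) → 1 H
  atom 6: C, bond orders sum to 3 (valence 4) → 1 H
  atom 7: C, bond orders sum to 4 (valence 4) → 0 H
  atom 8: O, bond orders sum to 1 (valence 2) → 1 H
  atom 9: C, bond orders sum to 4 (valence 4) → 0 H
  atom 10: C, bond orders sum to 4 (valence 4) → 0 H
  atom 11: C, bond orders sum to 1 (valence 4) → 3 H
  atom 12: C, bond orders sum to 4 (valence 4) → 0 H
  atom 13: C, bond orders sum to 4 (valence 4) → 0 H
  atom 14: O, bond orders sum to 2 (valence 2) → 0 H
  atom 15: N, bond orders sum to 1 (valence 3) → 2 H
  atom 16: C, bond orders sum to 4 (valence 4) → 0 H
  atom 17: C, bond orders sum to 3 (valence 4) → 1 H
  atom 18: C, bond orders sum to 3 (valence 4) → 1 H
  atom 19: C, bond orders sum to 4 (valence 4) → 0 H
  atom 20: O, bond orders sum to 2 (valence 2) → 0 H
  atom 21: C, bond orders sum to 1 (valence 4) → 3 H
Total hydrogens: 16.

16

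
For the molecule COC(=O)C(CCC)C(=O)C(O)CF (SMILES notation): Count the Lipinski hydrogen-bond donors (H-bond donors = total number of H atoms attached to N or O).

1

Donors: find every N or O and count the H atoms it carries.
  atom 2 (O): bond orders sum to 2 → 0 H
  atom 4 (O): bond orders sum to 2 → 0 H
  atom 10 (O): bond orders sum to 2 → 0 H
  atom 12 (O): bond orders sum to 1 → 1 H
Lipinski HBD = 1.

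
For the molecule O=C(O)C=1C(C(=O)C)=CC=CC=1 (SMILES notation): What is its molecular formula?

C9H8O3

Walk through each heavy atom and fill implicit hydrogens from standard valence (C 4, N 3, O 2, S 2, halogen 1):
  atom 1: O, bond orders sum to 2 (valence 2) → 0 H
  atom 2: C, bond orders sum to 4 (valence 4) → 0 H
  atom 3: O, bond orders sum to 1 (valence 2) → 1 H
  atom 4: C, bond orders sum to 4 (valence 4) → 0 H
  atom 5: C, bond orders sum to 4 (valence 4) → 0 H
  atom 6: C, bond orders sum to 4 (valence 4) → 0 H
  atom 7: O, bond orders sum to 2 (valence 2) → 0 H
  atom 8: C, bond orders sum to 1 (valence 4) → 3 H
  atom 9: C, bond orders sum to 3 (valence 4) → 1 H
  atom 10: C, bond orders sum to 3 (valence 4) → 1 H
  atom 11: C, bond orders sum to 3 (valence 4) → 1 H
  atom 12: C, bond orders sum to 3 (valence 4) → 1 H
Totals → C:9, H:8, O:3.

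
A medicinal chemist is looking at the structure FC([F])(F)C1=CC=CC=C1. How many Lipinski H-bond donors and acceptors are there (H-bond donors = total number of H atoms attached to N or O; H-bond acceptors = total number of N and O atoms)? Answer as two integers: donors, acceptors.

Donors: find every N or O and count the H atoms it carries.
  (no N or O atoms present)
Lipinski HBD = 0.
Acceptors: N atoms = 0, O atoms = 0 → HBA = 0.

0, 0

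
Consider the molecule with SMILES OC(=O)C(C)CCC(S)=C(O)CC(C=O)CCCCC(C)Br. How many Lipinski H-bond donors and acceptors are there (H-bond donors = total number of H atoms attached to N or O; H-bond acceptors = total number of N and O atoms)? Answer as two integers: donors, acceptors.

Donors: find every N or O and count the H atoms it carries.
  atom 1 (O): bond orders sum to 1 → 1 H
  atom 3 (O): bond orders sum to 2 → 0 H
  atom 11 (O): bond orders sum to 1 → 1 H
  atom 15 (O): bond orders sum to 2 → 0 H
Lipinski HBD = 2.
Acceptors: N atoms = 0, O atoms = 4 → HBA = 4.

2, 4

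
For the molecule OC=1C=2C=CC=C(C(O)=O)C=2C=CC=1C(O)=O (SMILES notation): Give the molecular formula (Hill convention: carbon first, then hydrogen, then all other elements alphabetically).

Walk through each heavy atom and fill implicit hydrogens from standard valence (C 4, N 3, O 2, S 2, halogen 1):
  atom 1: O, bond orders sum to 1 (valence 2) → 1 H
  atom 2: C, bond orders sum to 4 (valence 4) → 0 H
  atom 3: C, bond orders sum to 4 (valence 4) → 0 H
  atom 4: C, bond orders sum to 3 (valence 4) → 1 H
  atom 5: C, bond orders sum to 3 (valence 4) → 1 H
  atom 6: C, bond orders sum to 3 (valence 4) → 1 H
  atom 7: C, bond orders sum to 4 (valence 4) → 0 H
  atom 8: C, bond orders sum to 4 (valence 4) → 0 H
  atom 9: O, bond orders sum to 1 (valence 2) → 1 H
  atom 10: O, bond orders sum to 2 (valence 2) → 0 H
  atom 11: C, bond orders sum to 4 (valence 4) → 0 H
  atom 12: C, bond orders sum to 3 (valence 4) → 1 H
  atom 13: C, bond orders sum to 3 (valence 4) → 1 H
  atom 14: C, bond orders sum to 4 (valence 4) → 0 H
  atom 15: C, bond orders sum to 4 (valence 4) → 0 H
  atom 16: O, bond orders sum to 1 (valence 2) → 1 H
  atom 17: O, bond orders sum to 2 (valence 2) → 0 H
Totals → C:12, H:8, O:5.

C12H8O5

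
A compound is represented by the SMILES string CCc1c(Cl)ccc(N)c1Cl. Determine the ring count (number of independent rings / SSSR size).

1

In SMILES, each pair of matching ring-closure digits denotes one ring-closing bond; the number of such bonds equals the number of independent rings.
Ring-closure bonds here: 1.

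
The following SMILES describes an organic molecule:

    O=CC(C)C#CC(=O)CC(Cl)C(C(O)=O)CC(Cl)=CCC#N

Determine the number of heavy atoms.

Every atom symbol written in the SMILES (organic subset) is one heavy atom; implicit H are not written.
Heavy atoms by element → C:15, Cl:2, N:1, O:4.
Total: 22.

22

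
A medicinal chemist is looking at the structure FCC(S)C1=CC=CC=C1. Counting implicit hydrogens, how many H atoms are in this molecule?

Walk through each heavy atom and fill implicit hydrogens from standard valence (C 4, N 3, O 2, S 2, halogen 1):
  atom 1: F (halogen, monovalent) → 0 H
  atom 2: C, bond orders sum to 2 (valence 4) → 2 H
  atom 3: C, bond orders sum to 3 (valence 4) → 1 H
  atom 4: S, bond orders sum to 1 (valence 2) → 1 H
  atom 5: C, bond orders sum to 4 (valence 4) → 0 H
  atom 6: C, bond orders sum to 3 (valence 4) → 1 H
  atom 7: C, bond orders sum to 3 (valence 4) → 1 H
  atom 8: C, bond orders sum to 3 (valence 4) → 1 H
  atom 9: C, bond orders sum to 3 (valence 4) → 1 H
  atom 10: C, bond orders sum to 3 (valence 4) → 1 H
Total hydrogens: 9.

9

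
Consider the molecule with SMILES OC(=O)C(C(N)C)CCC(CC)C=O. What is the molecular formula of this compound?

Walk through each heavy atom and fill implicit hydrogens from standard valence (C 4, N 3, O 2, S 2, halogen 1):
  atom 1: O, bond orders sum to 1 (valence 2) → 1 H
  atom 2: C, bond orders sum to 4 (valence 4) → 0 H
  atom 3: O, bond orders sum to 2 (valence 2) → 0 H
  atom 4: C, bond orders sum to 3 (valence 4) → 1 H
  atom 5: C, bond orders sum to 3 (valence 4) → 1 H
  atom 6: N, bond orders sum to 1 (valence 3) → 2 H
  atom 7: C, bond orders sum to 1 (valence 4) → 3 H
  atom 8: C, bond orders sum to 2 (valence 4) → 2 H
  atom 9: C, bond orders sum to 2 (valence 4) → 2 H
  atom 10: C, bond orders sum to 3 (valence 4) → 1 H
  atom 11: C, bond orders sum to 2 (valence 4) → 2 H
  atom 12: C, bond orders sum to 1 (valence 4) → 3 H
  atom 13: C, bond orders sum to 3 (valence 4) → 1 H
  atom 14: O, bond orders sum to 2 (valence 2) → 0 H
Totals → C:10, H:19, N:1, O:3.

C10H19NO3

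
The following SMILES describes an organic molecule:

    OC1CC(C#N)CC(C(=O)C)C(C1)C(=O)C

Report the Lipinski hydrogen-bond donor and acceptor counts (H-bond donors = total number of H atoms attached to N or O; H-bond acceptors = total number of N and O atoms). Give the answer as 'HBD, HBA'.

1, 4

Donors: find every N or O and count the H atoms it carries.
  atom 1 (O): bond orders sum to 1 → 1 H
  atom 6 (N): bond orders sum to 3 → 0 H
  atom 10 (O): bond orders sum to 2 → 0 H
  atom 15 (O): bond orders sum to 2 → 0 H
Lipinski HBD = 1.
Acceptors: N atoms = 1, O atoms = 3 → HBA = 4.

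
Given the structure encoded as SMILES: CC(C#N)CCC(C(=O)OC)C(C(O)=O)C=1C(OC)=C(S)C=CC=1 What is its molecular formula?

Walk through each heavy atom and fill implicit hydrogens from standard valence (C 4, N 3, O 2, S 2, halogen 1):
  atom 1: C, bond orders sum to 1 (valence 4) → 3 H
  atom 2: C, bond orders sum to 3 (valence 4) → 1 H
  atom 3: C, bond orders sum to 4 (valence 4) → 0 H
  atom 4: N, bond orders sum to 3 (valence 3) → 0 H
  atom 5: C, bond orders sum to 2 (valence 4) → 2 H
  atom 6: C, bond orders sum to 2 (valence 4) → 2 H
  atom 7: C, bond orders sum to 3 (valence 4) → 1 H
  atom 8: C, bond orders sum to 4 (valence 4) → 0 H
  atom 9: O, bond orders sum to 2 (valence 2) → 0 H
  atom 10: O, bond orders sum to 2 (valence 2) → 0 H
  atom 11: C, bond orders sum to 1 (valence 4) → 3 H
  atom 12: C, bond orders sum to 3 (valence 4) → 1 H
  atom 13: C, bond orders sum to 4 (valence 4) → 0 H
  atom 14: O, bond orders sum to 1 (valence 2) → 1 H
  atom 15: O, bond orders sum to 2 (valence 2) → 0 H
  atom 16: C, bond orders sum to 4 (valence 4) → 0 H
  atom 17: C, bond orders sum to 4 (valence 4) → 0 H
  atom 18: O, bond orders sum to 2 (valence 2) → 0 H
  atom 19: C, bond orders sum to 1 (valence 4) → 3 H
  atom 20: C, bond orders sum to 4 (valence 4) → 0 H
  atom 21: S, bond orders sum to 1 (valence 2) → 1 H
  atom 22: C, bond orders sum to 3 (valence 4) → 1 H
  atom 23: C, bond orders sum to 3 (valence 4) → 1 H
  atom 24: C, bond orders sum to 3 (valence 4) → 1 H
Totals → C:17, H:21, N:1, O:5, S:1.

C17H21NO5S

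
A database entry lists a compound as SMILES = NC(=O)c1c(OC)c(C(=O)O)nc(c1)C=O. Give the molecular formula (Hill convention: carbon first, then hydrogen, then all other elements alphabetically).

C9H8N2O5

Walk through each heavy atom and fill implicit hydrogens from standard valence (C 4, N 3, O 2, S 2, halogen 1); for lowercase aromatic atoms, an aromatic c carries 1 H when it has two neighbours and 0 H with three, and aromatic n carries 0 H:
  atom 1: N, bond orders sum to 1 (valence 3) → 2 H
  atom 2: C, bond orders sum to 4 (valence 4) → 0 H
  atom 3: O, bond orders sum to 2 (valence 2) → 0 H
  atom 4: aromatic c, 3 neighbours → 0 H
  atom 5: aromatic c, 3 neighbours → 0 H
  atom 6: O, bond orders sum to 2 (valence 2) → 0 H
  atom 7: C, bond orders sum to 1 (valence 4) → 3 H
  atom 8: aromatic c, 3 neighbours → 0 H
  atom 9: C, bond orders sum to 4 (valence 4) → 0 H
  atom 10: O, bond orders sum to 2 (valence 2) → 0 H
  atom 11: O, bond orders sum to 1 (valence 2) → 1 H
  atom 12: aromatic n, 2 neighbours → 0 H
  atom 13: aromatic c, 3 neighbours → 0 H
  atom 14: aromatic c, 2 neighbours → 1 H
  atom 15: C, bond orders sum to 3 (valence 4) → 1 H
  atom 16: O, bond orders sum to 2 (valence 2) → 0 H
Totals → C:9, H:8, N:2, O:5.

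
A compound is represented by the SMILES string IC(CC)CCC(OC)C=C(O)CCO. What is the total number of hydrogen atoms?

Walk through each heavy atom and fill implicit hydrogens from standard valence (C 4, N 3, O 2, S 2, halogen 1):
  atom 1: I (halogen, monovalent) → 0 H
  atom 2: C, bond orders sum to 3 (valence 4) → 1 H
  atom 3: C, bond orders sum to 2 (valence 4) → 2 H
  atom 4: C, bond orders sum to 1 (valence 4) → 3 H
  atom 5: C, bond orders sum to 2 (valence 4) → 2 H
  atom 6: C, bond orders sum to 2 (valence 4) → 2 H
  atom 7: C, bond orders sum to 3 (valence 4) → 1 H
  atom 8: O, bond orders sum to 2 (valence 2) → 0 H
  atom 9: C, bond orders sum to 1 (valence 4) → 3 H
  atom 10: C, bond orders sum to 3 (valence 4) → 1 H
  atom 11: C, bond orders sum to 4 (valence 4) → 0 H
  atom 12: O, bond orders sum to 1 (valence 2) → 1 H
  atom 13: C, bond orders sum to 2 (valence 4) → 2 H
  atom 14: C, bond orders sum to 2 (valence 4) → 2 H
  atom 15: O, bond orders sum to 1 (valence 2) → 1 H
Total hydrogens: 21.

21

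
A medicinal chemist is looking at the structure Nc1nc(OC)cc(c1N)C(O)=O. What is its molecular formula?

Walk through each heavy atom and fill implicit hydrogens from standard valence (C 4, N 3, O 2, S 2, halogen 1); for lowercase aromatic atoms, an aromatic c carries 1 H when it has two neighbours and 0 H with three, and aromatic n carries 0 H:
  atom 1: N, bond orders sum to 1 (valence 3) → 2 H
  atom 2: aromatic c, 3 neighbours → 0 H
  atom 3: aromatic n, 2 neighbours → 0 H
  atom 4: aromatic c, 3 neighbours → 0 H
  atom 5: O, bond orders sum to 2 (valence 2) → 0 H
  atom 6: C, bond orders sum to 1 (valence 4) → 3 H
  atom 7: aromatic c, 2 neighbours → 1 H
  atom 8: aromatic c, 3 neighbours → 0 H
  atom 9: aromatic c, 3 neighbours → 0 H
  atom 10: N, bond orders sum to 1 (valence 3) → 2 H
  atom 11: C, bond orders sum to 4 (valence 4) → 0 H
  atom 12: O, bond orders sum to 1 (valence 2) → 1 H
  atom 13: O, bond orders sum to 2 (valence 2) → 0 H
Totals → C:7, H:9, N:3, O:3.
In Hill order: C7H9N3O3.

C7H9N3O3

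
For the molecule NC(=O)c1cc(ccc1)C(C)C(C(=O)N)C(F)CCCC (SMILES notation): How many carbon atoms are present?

16

Count every carbon token in the SMILES (each C, including those in ring-closure positions and inside branches).
Carbon count: 16.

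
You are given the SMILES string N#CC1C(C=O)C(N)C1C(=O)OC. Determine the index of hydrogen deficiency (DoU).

5

Degree of unsaturation = (number of rings) + (number of π bonds).
Ring closures in the SMILES: 1.
π bonds: 2 double bonds (each 1 DoU), 1 triple bond (each 2 DoU) → 4 DoU from unsaturation.
Total DoU = 1 + 4 = 5.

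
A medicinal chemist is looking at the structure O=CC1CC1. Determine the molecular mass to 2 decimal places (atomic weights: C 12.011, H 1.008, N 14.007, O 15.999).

First, the molecular formula is C4H6O (counting implicit H from valence).
  C: 4 × 12.011 = 48.044
  H: 6 × 1.008 = 6.048
  O: 1 × 15.999 = 15.999
Sum: 4×12.011 + 6×1.008 + 1×15.999 = 70.091 → 70.09 g/mol.

70.09 g/mol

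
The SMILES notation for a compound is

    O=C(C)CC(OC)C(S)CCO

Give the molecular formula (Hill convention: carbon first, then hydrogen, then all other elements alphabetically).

Walk through each heavy atom and fill implicit hydrogens from standard valence (C 4, N 3, O 2, S 2, halogen 1):
  atom 1: O, bond orders sum to 2 (valence 2) → 0 H
  atom 2: C, bond orders sum to 4 (valence 4) → 0 H
  atom 3: C, bond orders sum to 1 (valence 4) → 3 H
  atom 4: C, bond orders sum to 2 (valence 4) → 2 H
  atom 5: C, bond orders sum to 3 (valence 4) → 1 H
  atom 6: O, bond orders sum to 2 (valence 2) → 0 H
  atom 7: C, bond orders sum to 1 (valence 4) → 3 H
  atom 8: C, bond orders sum to 3 (valence 4) → 1 H
  atom 9: S, bond orders sum to 1 (valence 2) → 1 H
  atom 10: C, bond orders sum to 2 (valence 4) → 2 H
  atom 11: C, bond orders sum to 2 (valence 4) → 2 H
  atom 12: O, bond orders sum to 1 (valence 2) → 1 H
Totals → C:8, H:16, O:3, S:1.

C8H16O3S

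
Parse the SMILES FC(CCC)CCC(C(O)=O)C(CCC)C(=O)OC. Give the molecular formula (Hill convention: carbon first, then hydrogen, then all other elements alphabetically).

C14H25FO4

Walk through each heavy atom and fill implicit hydrogens from standard valence (C 4, N 3, O 2, S 2, halogen 1):
  atom 1: F (halogen, monovalent) → 0 H
  atom 2: C, bond orders sum to 3 (valence 4) → 1 H
  atom 3: C, bond orders sum to 2 (valence 4) → 2 H
  atom 4: C, bond orders sum to 2 (valence 4) → 2 H
  atom 5: C, bond orders sum to 1 (valence 4) → 3 H
  atom 6: C, bond orders sum to 2 (valence 4) → 2 H
  atom 7: C, bond orders sum to 2 (valence 4) → 2 H
  atom 8: C, bond orders sum to 3 (valence 4) → 1 H
  atom 9: C, bond orders sum to 4 (valence 4) → 0 H
  atom 10: O, bond orders sum to 1 (valence 2) → 1 H
  atom 11: O, bond orders sum to 2 (valence 2) → 0 H
  atom 12: C, bond orders sum to 3 (valence 4) → 1 H
  atom 13: C, bond orders sum to 2 (valence 4) → 2 H
  atom 14: C, bond orders sum to 2 (valence 4) → 2 H
  atom 15: C, bond orders sum to 1 (valence 4) → 3 H
  atom 16: C, bond orders sum to 4 (valence 4) → 0 H
  atom 17: O, bond orders sum to 2 (valence 2) → 0 H
  atom 18: O, bond orders sum to 2 (valence 2) → 0 H
  atom 19: C, bond orders sum to 1 (valence 4) → 3 H
Totals → C:14, H:25, F:1, O:4.
In Hill order: C14H25FO4.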